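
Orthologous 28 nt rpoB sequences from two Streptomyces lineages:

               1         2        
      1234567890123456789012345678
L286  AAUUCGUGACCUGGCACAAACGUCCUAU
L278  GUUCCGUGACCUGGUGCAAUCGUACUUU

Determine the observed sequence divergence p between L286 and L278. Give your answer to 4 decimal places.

0.2857

Mismatches occur at site 1 (A↔G), site 2 (A↔U), site 4 (U↔C), site 15 (C↔U), site 16 (A↔G), site 20 (A↔U), site 24 (C↔A), site 27 (A↔U).
There are 8 differences over 28 sites, so p = 8/28 = 0.2857.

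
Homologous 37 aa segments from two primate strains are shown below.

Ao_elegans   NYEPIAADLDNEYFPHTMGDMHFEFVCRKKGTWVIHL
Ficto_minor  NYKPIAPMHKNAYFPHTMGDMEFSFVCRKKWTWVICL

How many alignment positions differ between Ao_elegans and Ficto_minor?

10

Mismatches occur at site 3 (E→K), site 7 (A→P), site 8 (D→M), site 9 (L→H), site 10 (D→K), site 12 (E→A), site 22 (H→E), site 24 (E→S), site 31 (G→W), site 36 (H→C).
That gives 10 mismatches out of 37 aligned sites, so the Hamming distance is 10.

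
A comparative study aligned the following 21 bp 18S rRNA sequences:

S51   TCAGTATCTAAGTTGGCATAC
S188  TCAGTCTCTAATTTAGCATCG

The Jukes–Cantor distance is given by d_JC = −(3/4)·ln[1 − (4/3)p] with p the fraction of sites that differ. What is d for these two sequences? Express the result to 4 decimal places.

Differing sites — 6:A/C; 12:G/T; 15:G/A; 20:A/C; 21:C/G.
p = 5/21 = 0.238095.
d = −0.75 · ln(1 − (4/3)·0.238095) = −0.75 · ln(0.682540) = −0.75 · (-0.381934) = 0.2865.

0.2865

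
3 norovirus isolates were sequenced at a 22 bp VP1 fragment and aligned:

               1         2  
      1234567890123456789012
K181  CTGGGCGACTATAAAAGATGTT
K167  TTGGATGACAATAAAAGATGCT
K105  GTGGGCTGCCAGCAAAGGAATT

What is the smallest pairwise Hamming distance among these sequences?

Pairwise Hamming distances:
  K181 vs K167: 5
  K181 vs K105: 9
  K167 vs K105: 12
The smallest is 5, between K181 and K167.

5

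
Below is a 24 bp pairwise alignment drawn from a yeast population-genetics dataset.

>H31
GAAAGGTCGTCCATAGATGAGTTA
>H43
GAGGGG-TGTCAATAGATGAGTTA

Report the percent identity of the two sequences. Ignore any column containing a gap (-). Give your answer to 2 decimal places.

82.61%

Excluding the 1 gap column leaves 23 comparable sites.
Differing sites — 3:A/G; 4:A/G; 8:C/T; 12:C/A.
19 of the 23 comparable sites match, so the percent identity is 19/23 × 100 = 82.61%.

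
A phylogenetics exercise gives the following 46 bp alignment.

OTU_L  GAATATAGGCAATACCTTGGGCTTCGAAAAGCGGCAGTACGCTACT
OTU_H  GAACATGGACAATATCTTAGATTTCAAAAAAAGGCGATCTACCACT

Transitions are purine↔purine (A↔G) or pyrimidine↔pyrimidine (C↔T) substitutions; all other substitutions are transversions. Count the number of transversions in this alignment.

2

The sequences differ at positions 4 (T/C, transition), 7 (A/G, transition), 9 (G/A, transition), 15 (C/T, transition), 19 (G/A, transition), 21 (G/A, transition), 22 (C/T, transition), 26 (G/A, transition), 31 (G/A, transition), 32 (C/A, transversion), 36 (A/G, transition), 37 (G/A, transition), 39 (A/C, transversion), 40 (C/T, transition), 41 (G/A, transition), 43 (T/C, transition).
Of the 16 differences, 14 transitions and 2 transversions, so the answer is 2.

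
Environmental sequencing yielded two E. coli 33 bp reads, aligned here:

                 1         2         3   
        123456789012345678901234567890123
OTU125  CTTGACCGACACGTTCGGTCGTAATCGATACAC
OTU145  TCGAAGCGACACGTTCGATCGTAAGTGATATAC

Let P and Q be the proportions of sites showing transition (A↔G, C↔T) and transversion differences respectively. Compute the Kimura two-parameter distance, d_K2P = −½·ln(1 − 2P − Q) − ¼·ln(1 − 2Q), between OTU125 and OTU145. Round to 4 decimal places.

Mismatches occur at site 1 (C/T, transition), site 2 (T/C, transition), site 3 (T/G, transversion), site 4 (G/A, transition), site 6 (C/G, transversion), site 18 (G/A, transition), site 25 (T/G, transversion), site 26 (C/T, transition), site 31 (C/T, transition).
Of the 9 differences, 6 transitions and 3 transversions over 33 sites: P = 6/33 = 0.181818, Q = 3/33 = 0.090909.
d = −0.5·ln(0.545455) − 0.25·ln(0.818182) = −0.5·(-0.606135) − 0.25·(-0.200670) = 0.3532.

0.3532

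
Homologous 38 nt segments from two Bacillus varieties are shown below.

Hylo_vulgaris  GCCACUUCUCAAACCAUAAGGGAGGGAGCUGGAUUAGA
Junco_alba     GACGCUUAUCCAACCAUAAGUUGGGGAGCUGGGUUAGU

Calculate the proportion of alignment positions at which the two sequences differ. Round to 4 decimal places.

0.2368

Mismatches occur at site 2 (C→A), site 4 (A→G), site 8 (C→A), site 11 (A→C), site 21 (G→U), site 22 (G→U), site 23 (A→G), site 33 (A→G), site 38 (A→U).
There are 9 differences over 38 sites, so p = 9/38 = 0.2368.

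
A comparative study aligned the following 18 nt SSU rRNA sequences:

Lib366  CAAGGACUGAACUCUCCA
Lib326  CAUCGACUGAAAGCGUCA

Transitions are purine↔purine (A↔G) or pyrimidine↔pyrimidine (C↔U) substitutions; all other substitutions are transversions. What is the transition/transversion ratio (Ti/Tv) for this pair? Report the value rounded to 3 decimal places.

0.200

The sequences differ at positions 3 (A/U, transversion), 4 (G/C, transversion), 12 (C/A, transversion), 13 (U/G, transversion), 15 (U/G, transversion), 16 (C/U, transition).
Of the 6 differences, 1 transition and 5 transversions, so Ti/Tv = 1/5 = 0.200.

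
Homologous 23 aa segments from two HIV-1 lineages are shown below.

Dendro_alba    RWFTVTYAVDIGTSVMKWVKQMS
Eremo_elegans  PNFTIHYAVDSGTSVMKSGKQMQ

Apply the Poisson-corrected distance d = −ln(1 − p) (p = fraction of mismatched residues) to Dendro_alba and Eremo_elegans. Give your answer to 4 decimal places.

Differing sites — 1:R/P; 2:W/N; 5:V/I; 6:T/H; 11:I/S; 18:W/S; 19:V/G; 23:S/Q.
p = 8/23 = 0.347826.
d = −ln(1 − 0.347826) = −ln(0.652174) = 0.4274.

0.4274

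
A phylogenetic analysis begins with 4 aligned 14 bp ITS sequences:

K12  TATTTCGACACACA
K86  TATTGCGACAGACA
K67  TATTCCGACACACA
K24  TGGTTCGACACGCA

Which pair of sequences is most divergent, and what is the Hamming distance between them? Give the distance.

Pairwise Hamming distances:
  K12 vs K86: 2
  K12 vs K67: 1
  K12 vs K24: 3
  K86 vs K67: 2
  K86 vs K24: 5
  K67 vs K24: 4
The largest is 5, between K86 and K24.

5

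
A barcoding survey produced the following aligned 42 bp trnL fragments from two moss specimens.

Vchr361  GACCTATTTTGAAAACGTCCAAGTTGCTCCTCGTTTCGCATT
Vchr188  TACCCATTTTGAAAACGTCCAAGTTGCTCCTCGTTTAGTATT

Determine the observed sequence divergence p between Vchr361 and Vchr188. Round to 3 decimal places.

0.095

Mismatches occur at site 1 (G/T), site 5 (T/C), site 37 (C/A), site 39 (C/T).
There are 4 differences over 42 sites, so p = 4/42 = 0.095.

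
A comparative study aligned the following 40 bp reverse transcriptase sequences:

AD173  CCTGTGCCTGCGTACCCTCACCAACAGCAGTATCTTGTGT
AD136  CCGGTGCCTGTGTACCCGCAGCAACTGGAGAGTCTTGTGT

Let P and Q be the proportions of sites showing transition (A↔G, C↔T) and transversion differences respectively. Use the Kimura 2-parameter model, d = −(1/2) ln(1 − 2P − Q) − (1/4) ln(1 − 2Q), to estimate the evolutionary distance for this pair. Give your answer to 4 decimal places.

Mismatches occur at site 3 (T/G, transversion), site 11 (C/T, transition), site 18 (T/G, transversion), site 21 (C/G, transversion), site 26 (A/T, transversion), site 28 (C/G, transversion), site 31 (T/A, transversion), site 32 (A/G, transition).
Of the 8 differences, 2 transitions and 6 transversions over 40 sites: P = 2/40 = 0.050000, Q = 6/40 = 0.150000.
d = −0.5·ln(0.750000) − 0.25·ln(0.700000) = −0.5·(-0.287682) − 0.25·(-0.356675) = 0.2330.

0.2330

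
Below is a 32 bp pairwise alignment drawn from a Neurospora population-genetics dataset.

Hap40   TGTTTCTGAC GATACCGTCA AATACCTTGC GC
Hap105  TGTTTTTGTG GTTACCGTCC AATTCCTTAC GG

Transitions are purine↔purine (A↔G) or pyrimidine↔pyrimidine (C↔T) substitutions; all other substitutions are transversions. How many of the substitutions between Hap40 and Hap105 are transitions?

The sequences differ at positions 6 (C/T, transition), 9 (A/T, transversion), 10 (C/G, transversion), 12 (A/T, transversion), 20 (A/C, transversion), 24 (A/T, transversion), 29 (G/A, transition), 32 (C/G, transversion).
Of the 8 differences, 2 transitions and 6 transversions, so the answer is 2.

2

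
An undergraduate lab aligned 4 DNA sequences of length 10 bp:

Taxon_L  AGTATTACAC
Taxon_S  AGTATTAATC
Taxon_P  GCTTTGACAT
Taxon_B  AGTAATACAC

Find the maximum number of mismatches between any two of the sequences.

7

Pairwise Hamming distances:
  Taxon_L vs Taxon_S: 2
  Taxon_L vs Taxon_P: 5
  Taxon_L vs Taxon_B: 1
  Taxon_S vs Taxon_P: 7
  Taxon_S vs Taxon_B: 3
  Taxon_P vs Taxon_B: 6
The largest is 7, between Taxon_S and Taxon_P.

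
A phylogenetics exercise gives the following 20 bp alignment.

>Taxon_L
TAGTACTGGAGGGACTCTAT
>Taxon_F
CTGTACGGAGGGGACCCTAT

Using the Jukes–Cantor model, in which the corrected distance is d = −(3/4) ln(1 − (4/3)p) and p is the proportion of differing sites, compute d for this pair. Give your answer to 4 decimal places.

0.3831

Mismatches occur at site 1 (T/C), site 2 (A/T), site 7 (T/G), site 9 (G/A), site 10 (A/G), site 16 (T/C).
p = 6/20 = 0.300000.
d = −0.75 · ln(1 − (4/3)·0.300000) = −0.75 · ln(0.600000) = −0.75 · (-0.510826) = 0.3831.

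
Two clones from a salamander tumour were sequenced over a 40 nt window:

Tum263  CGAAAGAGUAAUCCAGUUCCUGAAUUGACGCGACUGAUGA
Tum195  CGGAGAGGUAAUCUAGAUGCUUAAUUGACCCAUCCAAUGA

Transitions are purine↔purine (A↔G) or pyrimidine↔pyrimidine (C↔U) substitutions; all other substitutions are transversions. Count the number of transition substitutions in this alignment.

8

The sequences differ at positions 3 (A/G, transition), 5 (A/G, transition), 6 (G/A, transition), 7 (A/G, transition), 14 (C/U, transition), 17 (U/A, transversion), 19 (C/G, transversion), 22 (G/U, transversion), 30 (G/C, transversion), 32 (G/A, transition), 33 (A/U, transversion), 35 (U/C, transition), 36 (G/A, transition).
Of the 13 differences, 8 transitions and 5 transversions, so the answer is 8.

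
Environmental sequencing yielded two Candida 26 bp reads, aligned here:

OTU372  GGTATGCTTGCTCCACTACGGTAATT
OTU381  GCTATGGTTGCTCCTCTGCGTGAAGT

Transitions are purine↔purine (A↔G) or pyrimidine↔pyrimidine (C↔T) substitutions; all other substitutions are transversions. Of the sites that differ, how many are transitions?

1

Mismatches occur at site 2 (G↔C, transversion), site 7 (C↔G, transversion), site 15 (A↔T, transversion), site 18 (A↔G, transition), site 21 (G↔T, transversion), site 22 (T↔G, transversion), site 25 (T↔G, transversion).
Of the 7 differences, 1 transition and 6 transversions, so the answer is 1.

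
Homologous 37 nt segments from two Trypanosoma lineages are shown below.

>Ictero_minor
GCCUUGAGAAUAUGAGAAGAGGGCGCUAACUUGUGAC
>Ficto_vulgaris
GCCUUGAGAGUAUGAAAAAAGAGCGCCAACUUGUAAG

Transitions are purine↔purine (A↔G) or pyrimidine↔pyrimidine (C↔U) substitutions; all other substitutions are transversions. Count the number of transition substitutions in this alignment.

Mismatches occur at site 10 (A→G, transition), site 16 (G→A, transition), site 19 (G→A, transition), site 22 (G→A, transition), site 27 (U→C, transition), site 35 (G→A, transition), site 37 (C→G, transversion).
Of the 7 differences, 6 transitions and 1 transversion, so the answer is 6.

6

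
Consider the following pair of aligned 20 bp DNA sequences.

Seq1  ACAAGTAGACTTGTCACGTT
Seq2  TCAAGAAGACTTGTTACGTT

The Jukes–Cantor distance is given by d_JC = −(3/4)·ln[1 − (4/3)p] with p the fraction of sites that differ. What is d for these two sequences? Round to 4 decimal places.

The sequences differ at positions 1 (A/T), 6 (T/A), 15 (C/T).
p = 3/20 = 0.150000.
d = −0.75 · ln(1 − (4/3)·0.150000) = −0.75 · ln(0.800000) = −0.75 · (-0.223144) = 0.1674.

0.1674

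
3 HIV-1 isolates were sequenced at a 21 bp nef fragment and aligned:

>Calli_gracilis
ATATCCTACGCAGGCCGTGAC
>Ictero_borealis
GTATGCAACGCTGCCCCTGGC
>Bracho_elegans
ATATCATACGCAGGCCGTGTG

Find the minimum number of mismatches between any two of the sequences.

3

Pairwise Hamming distances:
  Calli_gracilis vs Ictero_borealis: 7
  Calli_gracilis vs Bracho_elegans: 3
  Ictero_borealis vs Bracho_elegans: 9
The smallest is 3, between Calli_gracilis and Bracho_elegans.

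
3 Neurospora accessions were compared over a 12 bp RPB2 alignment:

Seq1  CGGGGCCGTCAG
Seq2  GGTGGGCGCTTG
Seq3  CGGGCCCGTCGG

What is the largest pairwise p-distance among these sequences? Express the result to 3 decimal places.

Pairwise Hamming distances:
  Seq1 vs Seq2: 6
  Seq1 vs Seq3: 2
  Seq2 vs Seq3: 7
The largest is 7 mismatches, between Seq2 and Seq3; p = 7/12 = 0.583.

0.583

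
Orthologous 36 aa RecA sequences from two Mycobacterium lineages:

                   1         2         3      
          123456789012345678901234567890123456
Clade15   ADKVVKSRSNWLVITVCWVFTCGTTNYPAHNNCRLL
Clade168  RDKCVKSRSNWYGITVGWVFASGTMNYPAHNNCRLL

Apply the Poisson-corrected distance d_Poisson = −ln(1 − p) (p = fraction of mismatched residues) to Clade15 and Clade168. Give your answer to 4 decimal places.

0.2513

The sequences differ at positions 1 (A/R), 4 (V/C), 12 (L/Y), 13 (V/G), 17 (C/G), 21 (T/A), 22 (C/S), 25 (T/M).
p = 8/36 = 0.222222.
d = −ln(1 − 0.222222) = −ln(0.777778) = 0.2513.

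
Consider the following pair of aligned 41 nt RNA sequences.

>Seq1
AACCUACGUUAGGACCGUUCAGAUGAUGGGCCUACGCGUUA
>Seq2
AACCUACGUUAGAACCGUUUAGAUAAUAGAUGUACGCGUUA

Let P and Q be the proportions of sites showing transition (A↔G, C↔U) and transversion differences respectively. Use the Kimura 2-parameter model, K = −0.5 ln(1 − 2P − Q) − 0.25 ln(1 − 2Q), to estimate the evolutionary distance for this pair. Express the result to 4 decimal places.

Differing sites — 13:G/A (Ti); 20:C/U (Ti); 25:G/A (Ti); 28:G/A (Ti); 30:G/A (Ti); 31:C/U (Ti); 32:C/G (Tv).
Of the 7 differences, 6 transitions and 1 transversion over 41 sites: P = 6/41 = 0.146341, Q = 1/41 = 0.024390.
d = −0.5·ln(0.682928) − 0.25·ln(0.951220) = −0.5·(-0.381366) − 0.25·(-0.050010) = 0.2032.

0.2032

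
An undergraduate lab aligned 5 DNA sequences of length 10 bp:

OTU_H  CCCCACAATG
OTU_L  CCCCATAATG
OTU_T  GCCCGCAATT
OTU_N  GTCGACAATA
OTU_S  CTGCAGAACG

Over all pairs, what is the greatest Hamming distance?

Pairwise Hamming distances:
  OTU_H vs OTU_L: 1
  OTU_H vs OTU_T: 3
  OTU_H vs OTU_N: 4
  OTU_H vs OTU_S: 4
  OTU_L vs OTU_T: 4
  OTU_L vs OTU_N: 5
  OTU_L vs OTU_S: 4
  OTU_T vs OTU_N: 4
  OTU_T vs OTU_S: 7
  OTU_N vs OTU_S: 6
The largest is 7, between OTU_T and OTU_S.

7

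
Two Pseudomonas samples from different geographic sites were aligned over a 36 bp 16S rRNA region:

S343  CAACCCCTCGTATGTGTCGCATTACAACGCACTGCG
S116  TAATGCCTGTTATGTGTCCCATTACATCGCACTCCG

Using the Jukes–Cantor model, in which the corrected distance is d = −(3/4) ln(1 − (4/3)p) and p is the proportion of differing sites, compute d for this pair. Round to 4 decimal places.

0.2635

Mismatches occur at site 1 (C→T), site 4 (C→T), site 5 (C→G), site 9 (C→G), site 10 (G→T), site 19 (G→C), site 27 (A→T), site 34 (G→C).
p = 8/36 = 0.222222.
d = −0.75 · ln(1 − (4/3)·0.222222) = −0.75 · ln(0.703704) = −0.75 · (-0.351397) = 0.2635.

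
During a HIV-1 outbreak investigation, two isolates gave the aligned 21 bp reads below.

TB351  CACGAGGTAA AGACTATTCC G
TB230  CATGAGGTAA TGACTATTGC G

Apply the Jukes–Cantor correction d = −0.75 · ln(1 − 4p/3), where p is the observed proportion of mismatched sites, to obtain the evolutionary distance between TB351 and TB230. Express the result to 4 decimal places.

0.1585

The sequences differ at positions 3 (C/T), 11 (A/T), 19 (C/G).
p = 3/21 = 0.142857.
d = −0.75 · ln(1 − (4/3)·0.142857) = −0.75 · ln(0.809524) = −0.75 · (-0.211309) = 0.1585.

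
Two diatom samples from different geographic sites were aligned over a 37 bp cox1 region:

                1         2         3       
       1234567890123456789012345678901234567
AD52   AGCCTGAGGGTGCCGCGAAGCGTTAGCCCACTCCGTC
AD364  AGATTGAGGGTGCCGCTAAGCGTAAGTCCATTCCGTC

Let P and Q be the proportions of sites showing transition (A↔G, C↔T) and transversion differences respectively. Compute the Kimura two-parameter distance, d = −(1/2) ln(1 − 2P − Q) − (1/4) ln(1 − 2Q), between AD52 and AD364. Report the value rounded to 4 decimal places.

0.1836

Differing sites — 3:C/A (Tv); 4:C/T (Ti); 17:G/T (Tv); 24:T/A (Tv); 27:C/T (Ti); 31:C/T (Ti).
Of the 6 differences, 3 transitions and 3 transversions over 37 sites: P = 3/37 = 0.081081, Q = 3/37 = 0.081081.
d = −0.5·ln(0.756757) − 0.25·ln(0.837838) = −0.5·(-0.278713) − 0.25·(-0.176931) = 0.1836.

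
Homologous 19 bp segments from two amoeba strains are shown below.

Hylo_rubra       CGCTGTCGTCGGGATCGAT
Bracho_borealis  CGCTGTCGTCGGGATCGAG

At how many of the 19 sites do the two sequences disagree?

1

Differing sites — 19:T/G.
That gives 1 mismatch out of 19 aligned sites, so the Hamming distance is 1.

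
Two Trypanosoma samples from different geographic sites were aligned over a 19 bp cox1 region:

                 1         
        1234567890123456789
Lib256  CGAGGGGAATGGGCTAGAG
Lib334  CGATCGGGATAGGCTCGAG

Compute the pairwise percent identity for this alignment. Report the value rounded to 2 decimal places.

Mismatches occur at site 4 (G/T), site 5 (G/C), site 8 (A/G), site 11 (G/A), site 16 (A/C).
14 of the 19 sites match, so the percent identity is 14/19 × 100 = 73.68%.

73.68%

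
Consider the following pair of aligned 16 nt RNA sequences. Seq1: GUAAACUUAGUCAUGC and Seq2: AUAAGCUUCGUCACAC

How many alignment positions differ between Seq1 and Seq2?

5

Differing sites — 1:G/A; 5:A/G; 9:A/C; 14:U/C; 15:G/A.
That gives 5 mismatches out of 16 aligned sites, so the Hamming distance is 5.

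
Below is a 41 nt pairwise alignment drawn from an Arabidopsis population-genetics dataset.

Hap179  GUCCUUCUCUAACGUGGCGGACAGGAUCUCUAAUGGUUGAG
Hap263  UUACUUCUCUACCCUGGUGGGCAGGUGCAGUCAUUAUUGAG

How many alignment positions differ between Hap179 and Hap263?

The sequences differ at positions 1 (G/U), 3 (C/A), 12 (A/C), 14 (G/C), 18 (C/U), 21 (A/G), 26 (A/U), 27 (U/G), 29 (U/A), 30 (C/G), 32 (A/C), 35 (G/U), 36 (G/A).
That gives 13 mismatches out of 41 aligned sites, so the Hamming distance is 13.

13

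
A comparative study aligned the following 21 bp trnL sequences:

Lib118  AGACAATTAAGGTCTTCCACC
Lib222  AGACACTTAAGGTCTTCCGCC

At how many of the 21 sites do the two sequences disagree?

2

The sequences differ at positions 6 (A/C), 19 (A/G).
That gives 2 mismatches out of 21 aligned sites, so the Hamming distance is 2.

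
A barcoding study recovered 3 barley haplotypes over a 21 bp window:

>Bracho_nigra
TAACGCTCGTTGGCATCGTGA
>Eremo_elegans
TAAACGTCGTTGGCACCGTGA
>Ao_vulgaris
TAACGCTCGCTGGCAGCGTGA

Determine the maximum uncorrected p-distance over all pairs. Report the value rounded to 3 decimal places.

0.238

Pairwise Hamming distances:
  Bracho_nigra vs Eremo_elegans: 4
  Bracho_nigra vs Ao_vulgaris: 2
  Eremo_elegans vs Ao_vulgaris: 5
The largest is 5 mismatches, between Eremo_elegans and Ao_vulgaris; p = 5/21 = 0.238.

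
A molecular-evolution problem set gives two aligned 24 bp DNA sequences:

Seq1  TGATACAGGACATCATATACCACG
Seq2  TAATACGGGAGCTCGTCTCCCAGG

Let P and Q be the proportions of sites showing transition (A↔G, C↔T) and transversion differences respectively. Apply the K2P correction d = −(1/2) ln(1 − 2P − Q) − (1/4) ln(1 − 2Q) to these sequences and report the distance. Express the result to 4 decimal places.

The sequences differ at positions 2 (G/A, transition), 7 (A/G, transition), 11 (C/G, transversion), 12 (A/C, transversion), 15 (A/G, transition), 17 (A/C, transversion), 19 (A/C, transversion), 23 (C/G, transversion).
Of the 8 differences, 3 transitions and 5 transversions over 24 sites: P = 3/24 = 0.125000, Q = 5/24 = 0.208333.
d = −0.5·ln(0.541667) − 0.25·ln(0.583334) = −0.5·(-0.613104) − 0.25·(-0.538995) = 0.4413.

0.4413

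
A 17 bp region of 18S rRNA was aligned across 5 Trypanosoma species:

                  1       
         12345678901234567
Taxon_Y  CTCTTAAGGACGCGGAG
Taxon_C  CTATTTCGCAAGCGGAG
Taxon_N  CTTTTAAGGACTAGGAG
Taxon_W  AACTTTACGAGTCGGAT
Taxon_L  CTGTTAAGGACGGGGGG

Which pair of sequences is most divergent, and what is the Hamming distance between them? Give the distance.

10

Pairwise Hamming distances:
  Taxon_Y vs Taxon_C: 5
  Taxon_Y vs Taxon_N: 3
  Taxon_Y vs Taxon_W: 7
  Taxon_Y vs Taxon_L: 3
  Taxon_C vs Taxon_N: 7
  Taxon_C vs Taxon_W: 9
  Taxon_C vs Taxon_L: 7
  Taxon_N vs Taxon_W: 8
  Taxon_N vs Taxon_L: 4
  Taxon_W vs Taxon_L: 10
The largest is 10, between Taxon_W and Taxon_L.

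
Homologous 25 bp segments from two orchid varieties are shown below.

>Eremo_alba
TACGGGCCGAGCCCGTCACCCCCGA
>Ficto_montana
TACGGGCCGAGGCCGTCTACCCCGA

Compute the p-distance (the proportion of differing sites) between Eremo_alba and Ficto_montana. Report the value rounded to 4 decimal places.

0.1200

Mismatches occur at site 12 (C↔G), site 18 (A↔T), site 19 (C↔A).
There are 3 differences over 25 sites, so p = 3/25 = 0.1200.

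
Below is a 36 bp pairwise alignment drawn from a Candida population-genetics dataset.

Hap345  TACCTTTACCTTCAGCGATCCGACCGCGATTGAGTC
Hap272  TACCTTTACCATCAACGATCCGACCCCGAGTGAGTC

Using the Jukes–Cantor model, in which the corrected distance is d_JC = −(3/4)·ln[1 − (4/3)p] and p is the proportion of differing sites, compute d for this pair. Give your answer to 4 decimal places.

0.1203

Differing sites — 11:T/A; 15:G/A; 26:G/C; 30:T/G.
p = 4/36 = 0.111111.
d = −0.75 · ln(1 − (4/3)·0.111111) = −0.75 · ln(0.851852) = −0.75 · (-0.160342) = 0.1203.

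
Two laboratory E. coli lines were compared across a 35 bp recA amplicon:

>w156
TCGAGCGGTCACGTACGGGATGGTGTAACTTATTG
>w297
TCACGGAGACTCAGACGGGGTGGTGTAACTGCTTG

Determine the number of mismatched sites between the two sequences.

11

Differing sites — 3:G/A; 4:A/C; 6:C/G; 7:G/A; 9:T/A; 11:A/T; 13:G/A; 14:T/G; 20:A/G; 31:T/G; 32:A/C.
That gives 11 mismatches out of 35 aligned sites, so the Hamming distance is 11.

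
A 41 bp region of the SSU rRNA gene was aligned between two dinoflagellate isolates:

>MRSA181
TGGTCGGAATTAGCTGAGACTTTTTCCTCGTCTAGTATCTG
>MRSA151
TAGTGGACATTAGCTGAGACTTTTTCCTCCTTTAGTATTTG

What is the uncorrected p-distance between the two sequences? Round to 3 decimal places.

0.171

The sequences differ at positions 2 (G/A), 5 (C/G), 7 (G/A), 8 (A/C), 30 (G/C), 32 (C/T), 39 (C/T).
There are 7 differences over 41 sites, so p = 7/41 = 0.171.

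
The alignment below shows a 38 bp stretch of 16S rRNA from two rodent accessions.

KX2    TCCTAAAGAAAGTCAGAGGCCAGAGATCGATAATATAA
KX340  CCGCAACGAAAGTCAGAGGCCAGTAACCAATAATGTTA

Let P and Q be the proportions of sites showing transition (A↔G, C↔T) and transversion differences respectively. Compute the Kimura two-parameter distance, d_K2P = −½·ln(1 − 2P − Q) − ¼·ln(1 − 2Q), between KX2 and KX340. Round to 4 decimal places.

Differing sites — 1:T/C (Ti); 3:C/G (Tv); 4:T/C (Ti); 7:A/C (Tv); 24:A/T (Tv); 25:G/A (Ti); 27:T/C (Ti); 29:G/A (Ti); 35:A/G (Ti); 37:A/T (Tv).
Of the 10 differences, 6 transitions and 4 transversions over 38 sites: P = 6/38 = 0.157895, Q = 4/38 = 0.105263.
d = −0.5·ln(0.578947) − 0.25·ln(0.789474) = −0.5·(-0.546544) − 0.25·(-0.236388) = 0.3324.

0.3324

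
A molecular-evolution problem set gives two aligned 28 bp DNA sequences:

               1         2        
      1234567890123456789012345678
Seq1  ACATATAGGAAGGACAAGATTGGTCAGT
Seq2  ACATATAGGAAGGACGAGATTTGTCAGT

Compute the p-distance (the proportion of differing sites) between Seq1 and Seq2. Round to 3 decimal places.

0.071

Mismatches occur at site 16 (A↔G), site 22 (G↔T).
There are 2 differences over 28 sites, so p = 2/28 = 0.071.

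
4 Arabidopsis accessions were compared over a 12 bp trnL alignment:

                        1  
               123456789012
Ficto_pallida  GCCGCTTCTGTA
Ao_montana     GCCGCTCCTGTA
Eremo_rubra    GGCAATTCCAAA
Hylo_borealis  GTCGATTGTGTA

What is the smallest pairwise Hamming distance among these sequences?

Pairwise Hamming distances:
  Ficto_pallida vs Ao_montana: 1
  Ficto_pallida vs Eremo_rubra: 6
  Ficto_pallida vs Hylo_borealis: 3
  Ao_montana vs Eremo_rubra: 7
  Ao_montana vs Hylo_borealis: 4
  Eremo_rubra vs Hylo_borealis: 6
The smallest is 1, between Ficto_pallida and Ao_montana.

1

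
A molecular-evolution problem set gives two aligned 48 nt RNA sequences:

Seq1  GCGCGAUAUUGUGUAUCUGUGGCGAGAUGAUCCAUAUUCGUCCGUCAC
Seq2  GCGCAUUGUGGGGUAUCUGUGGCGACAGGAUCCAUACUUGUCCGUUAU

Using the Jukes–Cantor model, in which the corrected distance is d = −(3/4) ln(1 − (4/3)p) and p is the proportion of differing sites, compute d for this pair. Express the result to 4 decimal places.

The sequences differ at positions 5 (G/A), 6 (A/U), 8 (A/G), 10 (U/G), 12 (U/G), 26 (G/C), 28 (U/G), 37 (U/C), 39 (C/U), 46 (C/U), 48 (C/U).
p = 11/48 = 0.229167.
d = −0.75 · ln(1 − (4/3)·0.229167) = −0.75 · ln(0.694444) = −0.75 · (-0.364644) = 0.2735.

0.2735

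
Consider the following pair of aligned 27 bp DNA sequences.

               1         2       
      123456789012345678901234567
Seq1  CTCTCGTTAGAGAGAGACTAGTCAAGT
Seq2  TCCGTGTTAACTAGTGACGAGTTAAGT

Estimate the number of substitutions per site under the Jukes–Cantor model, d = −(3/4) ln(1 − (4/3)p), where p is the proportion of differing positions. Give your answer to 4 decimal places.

The sequences differ at positions 1 (C/T), 2 (T/C), 4 (T/G), 5 (C/T), 10 (G/A), 11 (A/C), 12 (G/T), 15 (A/T), 19 (T/G), 23 (C/T).
p = 10/27 = 0.370370.
d = −0.75 · ln(1 − (4/3)·0.370370) = −0.75 · ln(0.506173) = −0.75 · (-0.680877) = 0.5107.

0.5107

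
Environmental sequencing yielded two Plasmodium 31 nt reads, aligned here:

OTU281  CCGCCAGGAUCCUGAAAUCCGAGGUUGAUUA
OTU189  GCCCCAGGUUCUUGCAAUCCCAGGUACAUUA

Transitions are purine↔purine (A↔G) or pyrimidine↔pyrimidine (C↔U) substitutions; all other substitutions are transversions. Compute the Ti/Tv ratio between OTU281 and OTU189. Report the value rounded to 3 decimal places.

Differing sites — 1:C/G (Tv); 3:G/C (Tv); 9:A/U (Tv); 12:C/U (Ti); 15:A/C (Tv); 21:G/C (Tv); 26:U/A (Tv); 27:G/C (Tv).
Of the 8 differences, 1 transition and 7 transversions, so Ti/Tv = 1/7 = 0.143.

0.143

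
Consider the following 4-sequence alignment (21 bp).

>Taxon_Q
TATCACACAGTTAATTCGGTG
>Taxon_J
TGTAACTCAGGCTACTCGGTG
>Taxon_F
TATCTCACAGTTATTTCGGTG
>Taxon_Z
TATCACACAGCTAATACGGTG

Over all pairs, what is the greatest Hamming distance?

9

Pairwise Hamming distances:
  Taxon_Q vs Taxon_J: 7
  Taxon_Q vs Taxon_F: 2
  Taxon_Q vs Taxon_Z: 2
  Taxon_J vs Taxon_F: 9
  Taxon_J vs Taxon_Z: 8
  Taxon_F vs Taxon_Z: 4
The largest is 9, between Taxon_J and Taxon_F.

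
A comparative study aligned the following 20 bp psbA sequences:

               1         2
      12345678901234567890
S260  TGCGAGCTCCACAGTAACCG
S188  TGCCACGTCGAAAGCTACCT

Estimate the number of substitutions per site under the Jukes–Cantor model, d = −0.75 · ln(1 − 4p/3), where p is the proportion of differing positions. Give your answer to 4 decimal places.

The sequences differ at positions 4 (G/C), 6 (G/C), 7 (C/G), 10 (C/G), 12 (C/A), 15 (T/C), 16 (A/T), 20 (G/T).
p = 8/20 = 0.400000.
d = −0.75 · ln(1 − (4/3)·0.400000) = −0.75 · ln(0.466667) = −0.75 · (-0.762139) = 0.5716.

0.5716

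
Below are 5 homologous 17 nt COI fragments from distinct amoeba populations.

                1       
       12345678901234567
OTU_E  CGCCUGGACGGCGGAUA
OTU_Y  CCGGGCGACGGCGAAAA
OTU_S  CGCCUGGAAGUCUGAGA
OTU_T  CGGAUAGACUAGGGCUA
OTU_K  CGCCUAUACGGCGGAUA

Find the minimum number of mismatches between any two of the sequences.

2

Pairwise Hamming distances:
  OTU_E vs OTU_Y: 7
  OTU_E vs OTU_S: 4
  OTU_E vs OTU_T: 7
  OTU_E vs OTU_K: 2
  OTU_Y vs OTU_S: 10
  OTU_Y vs OTU_T: 10
  OTU_Y vs OTU_K: 8
  OTU_S vs OTU_T: 10
  OTU_S vs OTU_K: 6
  OTU_T vs OTU_K: 7
The smallest is 2, between OTU_E and OTU_K.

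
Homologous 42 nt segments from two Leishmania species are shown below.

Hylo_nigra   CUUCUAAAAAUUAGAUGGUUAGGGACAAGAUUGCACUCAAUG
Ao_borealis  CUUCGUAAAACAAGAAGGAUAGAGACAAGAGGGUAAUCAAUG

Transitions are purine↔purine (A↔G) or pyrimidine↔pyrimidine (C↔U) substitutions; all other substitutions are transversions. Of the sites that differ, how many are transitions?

3

Mismatches occur at site 5 (U/G, transversion), site 6 (A/U, transversion), site 11 (U/C, transition), site 12 (U/A, transversion), site 16 (U/A, transversion), site 19 (U/A, transversion), site 23 (G/A, transition), site 31 (U/G, transversion), site 32 (U/G, transversion), site 34 (C/U, transition), site 36 (C/A, transversion).
Of the 11 differences, 3 transitions and 8 transversions, so the answer is 3.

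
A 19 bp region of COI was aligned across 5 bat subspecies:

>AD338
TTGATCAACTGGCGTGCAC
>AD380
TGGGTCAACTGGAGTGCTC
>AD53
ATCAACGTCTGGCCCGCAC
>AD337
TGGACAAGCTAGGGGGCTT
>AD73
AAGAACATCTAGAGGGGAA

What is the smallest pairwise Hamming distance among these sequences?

4

Pairwise Hamming distances:
  AD338 vs AD380: 4
  AD338 vs AD53: 7
  AD338 vs AD337: 9
  AD338 vs AD73: 9
  AD380 vs AD53: 11
  AD380 vs AD337: 8
  AD380 vs AD73: 10
  AD53 vs AD337: 13
  AD53 vs AD73: 9
  AD337 vs AD73: 9
The smallest is 4, between AD338 and AD380.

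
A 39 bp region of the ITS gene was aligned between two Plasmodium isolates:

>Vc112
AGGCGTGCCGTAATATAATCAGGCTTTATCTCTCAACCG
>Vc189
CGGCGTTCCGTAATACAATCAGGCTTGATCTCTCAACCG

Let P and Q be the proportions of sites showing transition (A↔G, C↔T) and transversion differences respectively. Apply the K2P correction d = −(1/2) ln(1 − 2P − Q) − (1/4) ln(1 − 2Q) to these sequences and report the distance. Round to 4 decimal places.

Mismatches occur at site 1 (A/C, transversion), site 7 (G/T, transversion), site 16 (T/C, transition), site 27 (T/G, transversion).
Of the 4 differences, 1 transition and 3 transversions over 39 sites: P = 1/39 = 0.025641, Q = 3/39 = 0.076923.
d = −0.5·ln(0.871795) − 0.25·ln(0.846154) = −0.5·(-0.137201) − 0.25·(-0.167054) = 0.1104.

0.1104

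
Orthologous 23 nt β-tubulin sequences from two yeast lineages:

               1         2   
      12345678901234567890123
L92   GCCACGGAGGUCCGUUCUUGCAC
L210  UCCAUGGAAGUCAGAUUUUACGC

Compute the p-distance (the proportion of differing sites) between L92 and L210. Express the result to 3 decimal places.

Differing sites — 1:G/U; 5:C/U; 9:G/A; 13:C/A; 15:U/A; 17:C/U; 20:G/A; 22:A/G.
There are 8 differences over 23 sites, so p = 8/23 = 0.348.

0.348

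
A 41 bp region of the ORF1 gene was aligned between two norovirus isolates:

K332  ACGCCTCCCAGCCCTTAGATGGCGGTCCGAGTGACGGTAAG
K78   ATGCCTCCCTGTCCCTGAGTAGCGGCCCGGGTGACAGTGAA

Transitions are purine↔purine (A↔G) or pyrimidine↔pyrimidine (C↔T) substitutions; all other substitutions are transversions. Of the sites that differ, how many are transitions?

12

The sequences differ at positions 2 (C/T, transition), 10 (A/T, transversion), 12 (C/T, transition), 15 (T/C, transition), 17 (A/G, transition), 18 (G/A, transition), 19 (A/G, transition), 21 (G/A, transition), 26 (T/C, transition), 30 (A/G, transition), 36 (G/A, transition), 39 (A/G, transition), 41 (G/A, transition).
Of the 13 differences, 12 transitions and 1 transversion, so the answer is 12.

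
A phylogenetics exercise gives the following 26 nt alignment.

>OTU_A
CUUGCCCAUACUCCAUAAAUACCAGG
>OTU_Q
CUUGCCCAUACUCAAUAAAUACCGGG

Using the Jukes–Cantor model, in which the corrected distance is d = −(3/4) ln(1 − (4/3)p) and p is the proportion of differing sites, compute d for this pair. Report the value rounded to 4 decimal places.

Mismatches occur at site 14 (C→A), site 24 (A→G).
p = 2/26 = 0.076923.
d = −0.75 · ln(1 − (4/3)·0.076923) = −0.75 · ln(0.897436) = −0.75 · (-0.108213) = 0.0812.

0.0812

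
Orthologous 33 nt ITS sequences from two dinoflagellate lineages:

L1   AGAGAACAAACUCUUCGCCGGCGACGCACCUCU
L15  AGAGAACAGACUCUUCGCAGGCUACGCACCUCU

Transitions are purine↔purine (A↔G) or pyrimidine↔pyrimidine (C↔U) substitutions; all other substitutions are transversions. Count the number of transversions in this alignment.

Mismatches occur at site 9 (A↔G, transition), site 19 (C↔A, transversion), site 23 (G↔U, transversion).
Of the 3 differences, 1 transition and 2 transversions, so the answer is 2.

2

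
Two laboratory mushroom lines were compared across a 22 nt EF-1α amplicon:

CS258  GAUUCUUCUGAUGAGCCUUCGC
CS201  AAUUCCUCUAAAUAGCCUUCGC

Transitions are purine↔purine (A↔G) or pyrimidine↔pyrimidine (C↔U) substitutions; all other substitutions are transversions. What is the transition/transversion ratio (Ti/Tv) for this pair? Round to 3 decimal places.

1.500

Mismatches occur at site 1 (G↔A, transition), site 6 (U↔C, transition), site 10 (G↔A, transition), site 12 (U↔A, transversion), site 13 (G↔U, transversion).
Of the 5 differences, 3 transitions and 2 transversions, so Ti/Tv = 3/2 = 1.500.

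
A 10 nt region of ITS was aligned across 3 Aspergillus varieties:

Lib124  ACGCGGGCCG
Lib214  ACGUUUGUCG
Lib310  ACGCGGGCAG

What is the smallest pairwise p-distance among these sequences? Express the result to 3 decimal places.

0.100

Pairwise Hamming distances:
  Lib124 vs Lib214: 4
  Lib124 vs Lib310: 1
  Lib214 vs Lib310: 5
The smallest is 1 mismatch, between Lib124 and Lib310; p = 1/10 = 0.100.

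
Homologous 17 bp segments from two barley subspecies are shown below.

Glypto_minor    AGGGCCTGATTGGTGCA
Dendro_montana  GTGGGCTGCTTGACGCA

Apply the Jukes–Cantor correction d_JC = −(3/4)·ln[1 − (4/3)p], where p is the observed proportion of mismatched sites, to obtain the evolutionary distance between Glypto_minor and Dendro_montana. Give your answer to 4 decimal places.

The sequences differ at positions 1 (A/G), 2 (G/T), 5 (C/G), 9 (A/C), 13 (G/A), 14 (T/C).
p = 6/17 = 0.352941.
d = −0.75 · ln(1 − (4/3)·0.352941) = −0.75 · ln(0.529412) = −0.75 · (-0.635988) = 0.4770.

0.4770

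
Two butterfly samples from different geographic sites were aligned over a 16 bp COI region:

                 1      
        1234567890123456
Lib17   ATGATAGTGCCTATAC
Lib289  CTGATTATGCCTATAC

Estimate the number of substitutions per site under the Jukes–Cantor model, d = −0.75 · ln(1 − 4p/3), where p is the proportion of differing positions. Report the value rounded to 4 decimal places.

0.2158

Mismatches occur at site 1 (A→C), site 6 (A→T), site 7 (G→A).
p = 3/16 = 0.187500.
d = −0.75 · ln(1 − (4/3)·0.187500) = −0.75 · ln(0.750000) = −0.75 · (-0.287682) = 0.2158.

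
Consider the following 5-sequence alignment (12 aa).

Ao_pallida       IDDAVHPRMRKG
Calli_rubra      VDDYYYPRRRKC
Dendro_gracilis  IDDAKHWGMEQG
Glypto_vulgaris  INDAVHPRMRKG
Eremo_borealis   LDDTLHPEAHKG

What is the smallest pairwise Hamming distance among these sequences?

Pairwise Hamming distances:
  Ao_pallida vs Calli_rubra: 6
  Ao_pallida vs Dendro_gracilis: 5
  Ao_pallida vs Glypto_vulgaris: 1
  Ao_pallida vs Eremo_borealis: 6
  Calli_rubra vs Dendro_gracilis: 10
  Calli_rubra vs Glypto_vulgaris: 7
  Calli_rubra vs Eremo_borealis: 8
  Dendro_gracilis vs Glypto_vulgaris: 6
  Dendro_gracilis vs Eremo_borealis: 8
  Glypto_vulgaris vs Eremo_borealis: 7
The smallest is 1, between Ao_pallida and Glypto_vulgaris.

1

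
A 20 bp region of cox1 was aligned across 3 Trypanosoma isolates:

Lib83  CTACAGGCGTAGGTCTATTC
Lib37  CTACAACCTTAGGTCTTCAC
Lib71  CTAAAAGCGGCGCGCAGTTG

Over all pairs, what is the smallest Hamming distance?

6

Pairwise Hamming distances:
  Lib83 vs Lib37: 6
  Lib83 vs Lib71: 9
  Lib37 vs Lib71: 12
The smallest is 6, between Lib83 and Lib37.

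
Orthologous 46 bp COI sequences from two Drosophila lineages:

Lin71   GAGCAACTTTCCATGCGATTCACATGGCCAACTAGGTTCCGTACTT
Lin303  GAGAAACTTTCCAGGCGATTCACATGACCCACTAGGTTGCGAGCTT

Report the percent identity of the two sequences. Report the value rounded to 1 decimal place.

84.8%

Differing sites — 4:C/A; 14:T/G; 27:G/A; 30:A/C; 39:C/G; 42:T/A; 43:A/G.
39 of the 46 sites match, so the percent identity is 39/46 × 100 = 84.8%.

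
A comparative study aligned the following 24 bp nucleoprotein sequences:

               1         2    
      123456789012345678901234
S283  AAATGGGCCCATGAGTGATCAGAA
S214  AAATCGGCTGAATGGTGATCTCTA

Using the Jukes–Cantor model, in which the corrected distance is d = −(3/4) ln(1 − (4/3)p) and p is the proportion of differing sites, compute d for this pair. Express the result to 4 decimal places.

The sequences differ at positions 5 (G/C), 9 (C/T), 10 (C/G), 12 (T/A), 13 (G/T), 14 (A/G), 21 (A/T), 22 (G/C), 23 (A/T).
p = 9/24 = 0.375000.
d = −0.75 · ln(1 − (4/3)·0.375000) = −0.75 · ln(0.500000) = −0.75 · (-0.693147) = 0.5199.

0.5199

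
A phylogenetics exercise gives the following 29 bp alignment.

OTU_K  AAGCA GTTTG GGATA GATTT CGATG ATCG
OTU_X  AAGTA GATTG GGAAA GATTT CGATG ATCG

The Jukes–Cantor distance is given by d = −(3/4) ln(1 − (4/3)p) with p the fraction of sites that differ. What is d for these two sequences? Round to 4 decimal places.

Mismatches occur at site 4 (C→T), site 7 (T→A), site 14 (T→A).
p = 3/29 = 0.103448.
d = −0.75 · ln(1 − (4/3)·0.103448) = −0.75 · ln(0.862069) = −0.75 · (-0.148420) = 0.1113.

0.1113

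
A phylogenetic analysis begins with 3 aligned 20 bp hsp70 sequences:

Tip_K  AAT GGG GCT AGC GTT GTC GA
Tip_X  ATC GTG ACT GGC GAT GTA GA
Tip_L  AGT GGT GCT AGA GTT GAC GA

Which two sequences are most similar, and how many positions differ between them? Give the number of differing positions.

4

Pairwise Hamming distances:
  Tip_K vs Tip_X: 7
  Tip_K vs Tip_L: 4
  Tip_X vs Tip_L: 10
The smallest is 4, between Tip_K and Tip_L.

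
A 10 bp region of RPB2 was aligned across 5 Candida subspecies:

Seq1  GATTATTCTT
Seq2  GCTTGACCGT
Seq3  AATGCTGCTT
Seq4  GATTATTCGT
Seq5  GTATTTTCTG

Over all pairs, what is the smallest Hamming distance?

1

Pairwise Hamming distances:
  Seq1 vs Seq2: 5
  Seq1 vs Seq3: 4
  Seq1 vs Seq4: 1
  Seq1 vs Seq5: 4
  Seq2 vs Seq3: 7
  Seq2 vs Seq4: 4
  Seq2 vs Seq5: 7
  Seq3 vs Seq4: 5
  Seq3 vs Seq5: 7
  Seq4 vs Seq5: 5
The smallest is 1, between Seq1 and Seq4.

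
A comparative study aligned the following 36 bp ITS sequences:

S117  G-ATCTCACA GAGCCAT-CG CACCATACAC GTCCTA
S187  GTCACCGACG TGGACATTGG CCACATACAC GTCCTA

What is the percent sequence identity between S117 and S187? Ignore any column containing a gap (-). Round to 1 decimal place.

Excluding the 2 gap columns leaves 34 comparable sites.
Mismatches occur at site 3 (A→C), site 4 (T→A), site 6 (T→C), site 7 (C→G), site 10 (A→G), site 11 (G→T), site 12 (A→G), site 14 (C→A), site 19 (C→G), site 22 (A→C), site 23 (C→A).
23 of the 34 comparable sites match, so the percent identity is 23/34 × 100 = 67.6%.

67.6%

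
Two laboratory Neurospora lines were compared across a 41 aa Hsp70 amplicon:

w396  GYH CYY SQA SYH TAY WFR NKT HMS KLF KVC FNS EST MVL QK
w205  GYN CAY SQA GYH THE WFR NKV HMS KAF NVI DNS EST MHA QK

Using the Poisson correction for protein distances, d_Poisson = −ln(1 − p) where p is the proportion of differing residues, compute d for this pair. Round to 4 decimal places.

0.3463

The sequences differ at positions 3 (H/N), 5 (Y/A), 10 (S/G), 14 (A/H), 15 (Y/E), 21 (T/V), 26 (L/A), 28 (K/N), 30 (C/I), 31 (F/D), 38 (V/H), 39 (L/A).
p = 12/41 = 0.292683.
d = −ln(1 − 0.292683) = −ln(0.707317) = 0.3463.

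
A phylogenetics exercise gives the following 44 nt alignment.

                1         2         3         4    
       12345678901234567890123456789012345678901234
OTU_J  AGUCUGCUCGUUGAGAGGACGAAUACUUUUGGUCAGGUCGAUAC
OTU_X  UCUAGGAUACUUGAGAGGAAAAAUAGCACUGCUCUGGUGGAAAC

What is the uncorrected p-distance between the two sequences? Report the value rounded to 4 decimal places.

0.3864

Mismatches occur at site 1 (A→U), site 2 (G→C), site 4 (C→A), site 5 (U→G), site 7 (C→A), site 9 (C→A), site 10 (G→C), site 20 (C→A), site 21 (G→A), site 26 (C→G), site 27 (U→C), site 28 (U→A), site 29 (U→C), site 32 (G→C), site 35 (A→U), site 39 (C→G), site 42 (U→A).
There are 17 differences over 44 sites, so p = 17/44 = 0.3864.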